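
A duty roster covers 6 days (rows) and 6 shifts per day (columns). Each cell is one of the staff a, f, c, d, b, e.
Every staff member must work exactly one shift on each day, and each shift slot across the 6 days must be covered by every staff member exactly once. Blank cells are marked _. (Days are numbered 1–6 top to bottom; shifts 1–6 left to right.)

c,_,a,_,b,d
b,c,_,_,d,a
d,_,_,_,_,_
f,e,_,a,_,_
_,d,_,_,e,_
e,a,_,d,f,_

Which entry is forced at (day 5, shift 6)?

f

Day 1, shift 2: day 1 has {a, c, d, b} and shift 2 has {a, c, d, e}, leaving only f.
Day 1, shift 4: day 1 has {a, f, c, d, b} and shift 4 has {a, d}, leaving only e.
Day 2, shift 4: day 2 has {a, c, d, b} and shift 4 has {a, d, e}, leaving only f.
Day 2, shift 3: day 2 has {a, f, c, d, b} and shift 3 has {a}, leaving only e.
Day 3, shift 2: day 3 has {d} and shift 2 has {a, f, c, d, e}, leaving only b.
Day 3, shift 4: day 3 has {d, b} and shift 4 has {a, f, d, e}, leaving only c.
Day 3, shift 3: day 3 has {c, d, b} and shift 3 has {a, e}, leaving only f.
Day 3, shift 5: day 3 has {f, c, d, b} and shift 5 has {f, d, b, e}, leaving only a.
Day 3, shift 6: day 3 has {a, f, c, d, b} and shift 6 has {a, d}, leaving only e.
Day 4, shift 5: day 4 has {a, f, e} and shift 5 has {a, f, d, b, e}, leaving only c.
Day 4, shift 6: day 4 has {a, f, c, e} and shift 6 has {a, d, e}, leaving only b.
Day 4, shift 3: day 4 has {a, f, c, b, e} and shift 3 has {a, f, e}, leaving only d.
Day 5, shift 1: day 5 has {d, e} and shift 1 has {f, c, d, b, e}, leaving only a.
Day 5, shift 4: day 5 has {a, d, e} and shift 4 has {a, f, c, d, e}, leaving only b.
Day 5, shift 3: day 5 has {a, d, b, e} and shift 3 has {a, f, d, e}, leaving only c.
Day 5 already has {a, c, d, b, e} and shift 6 already has {a, d, b, e}, so day 5, shift 6 must be f.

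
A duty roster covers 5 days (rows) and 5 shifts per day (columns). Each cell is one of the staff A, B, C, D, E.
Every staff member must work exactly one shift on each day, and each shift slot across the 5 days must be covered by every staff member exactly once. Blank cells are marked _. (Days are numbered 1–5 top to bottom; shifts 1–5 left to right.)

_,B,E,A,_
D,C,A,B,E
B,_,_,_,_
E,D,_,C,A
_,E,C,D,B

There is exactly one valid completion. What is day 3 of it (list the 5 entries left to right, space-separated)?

Day 3, shift 2: day 3 has {B} and shift 2 has {B, C, D, E}, leaving only A.
Day 3, shift 3: day 3 has {A, B} and shift 3 has {A, C, E}, leaving only D.
Day 3, shift 4: day 3 has {A, B, D} and shift 4 has {A, B, C, D}, leaving only E.
Day 3, shift 5: day 3 has {A, B, D, E} and shift 5 has {A, B, E}, leaving only C.
So day 3 reads: B A D E C.

B A D E C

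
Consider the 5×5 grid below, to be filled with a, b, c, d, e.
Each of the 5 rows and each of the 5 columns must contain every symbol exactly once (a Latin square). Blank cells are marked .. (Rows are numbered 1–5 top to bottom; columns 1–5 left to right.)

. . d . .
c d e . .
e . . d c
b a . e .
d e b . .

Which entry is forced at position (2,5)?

Row 1, column 1: row 1 has {d} and column 1 has {b, c, d, e}, leaving only a.
Row 3, column 2: row 3 has {c, d, e} and column 2 has {a, d, e}, leaving only b.
Row 1, column 2: row 1 has {a, d} and column 2 has {a, b, d, e}, leaving only c.
Row 1, column 4: row 1 has {a, c, d} and column 4 has {d, e}, leaving only b.
Row 1, column 5: row 1 has {a, b, c, d} and column 5 has {c}, leaving only e.
Row 2, column 4: row 2 has {c, d, e} and column 4 has {b, d, e}, leaving only a.
Row 2 already has {a, c, d, e} and column 5 already has {c, e}, so row 2, column 5 must be b.

b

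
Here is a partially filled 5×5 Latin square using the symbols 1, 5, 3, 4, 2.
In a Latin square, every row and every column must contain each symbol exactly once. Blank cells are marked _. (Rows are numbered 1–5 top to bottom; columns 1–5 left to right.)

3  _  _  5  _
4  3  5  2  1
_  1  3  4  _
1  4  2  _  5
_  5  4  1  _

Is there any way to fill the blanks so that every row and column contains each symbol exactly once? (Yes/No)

No row or column among the givens repeats a symbol, and propagating forced cells runs into no contradiction.
One valid completion exists (for instance, 3 2 1 5 4 / 4 3 5 2 1 / 5 1 3 4 2 / 1 4 2 3 5 / 2 5 4 1 3).

Yes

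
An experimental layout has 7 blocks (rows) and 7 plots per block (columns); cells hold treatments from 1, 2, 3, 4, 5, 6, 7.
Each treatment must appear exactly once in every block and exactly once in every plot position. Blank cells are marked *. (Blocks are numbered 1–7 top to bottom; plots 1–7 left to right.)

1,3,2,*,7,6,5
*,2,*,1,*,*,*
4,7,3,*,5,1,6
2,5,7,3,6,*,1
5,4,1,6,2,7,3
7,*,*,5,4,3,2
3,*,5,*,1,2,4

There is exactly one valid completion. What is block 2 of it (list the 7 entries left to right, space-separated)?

6 2 4 1 3 5 7

Block 2, plot 1: block 2 has {1, 2} and plot 1 has {1, 2, 3, 4, 5, 7}, leaving only 6.
Block 2, plot 3: block 2 has {1, 2, 6} and plot 3 has {1, 2, 3, 5, 7}, leaving only 4.
Block 2, plot 5: block 2 has {1, 2, 4, 6} and plot 5 has {1, 2, 4, 5, 6, 7}, leaving only 3.
Block 2, plot 6: block 2 has {1, 2, 3, 4, 6} and plot 6 has {1, 2, 3, 6, 7}, leaving only 5.
Block 2, plot 7: block 2 has {1, 2, 3, 4, 5, 6} and plot 7 has {1, 2, 3, 4, 5, 6}, leaving only 7.
So block 2 reads: 6 2 4 1 3 5 7.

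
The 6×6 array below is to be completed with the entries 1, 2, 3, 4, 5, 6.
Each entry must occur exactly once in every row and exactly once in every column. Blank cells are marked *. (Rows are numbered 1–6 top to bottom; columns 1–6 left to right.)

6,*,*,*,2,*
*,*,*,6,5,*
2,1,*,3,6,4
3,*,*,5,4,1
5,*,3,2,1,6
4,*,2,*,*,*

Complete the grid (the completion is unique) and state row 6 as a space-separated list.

4 6 2 1 3 5

Row 6, column 4: row 6 has {2, 4} and column 4 has {2, 3, 5, 6}, leaving only 1.
Row 6, column 5: row 6 has {1, 2, 4} and column 5 has {1, 2, 4, 5, 6}, leaving only 3.
Row 6, column 6: row 6 has {1, 2, 3, 4} and column 6 has {1, 4, 6}, leaving only 5.
Row 6, column 2: row 6 has {1, 2, 3, 4, 5} and column 2 has {1}, leaving only 6.
So row 6 reads: 4 6 2 1 3 5.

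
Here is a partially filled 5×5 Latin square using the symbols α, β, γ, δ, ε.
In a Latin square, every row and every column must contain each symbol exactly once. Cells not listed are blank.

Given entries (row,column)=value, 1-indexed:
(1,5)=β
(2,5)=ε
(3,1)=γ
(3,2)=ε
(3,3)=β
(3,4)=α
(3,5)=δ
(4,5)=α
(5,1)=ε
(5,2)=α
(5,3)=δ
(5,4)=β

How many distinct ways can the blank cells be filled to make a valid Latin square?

6

Row 1, column 1: eliminating its row and column leaves {α, δ}.
Row 1, column 2: eliminating its row and column leaves {γ, δ}.
Row 1, column 3: eliminating its row and column leaves {α, γ, ε}.
Row 1, column 4: eliminating its row and column leaves {γ, δ, ε}.
Row 2, column 1: eliminating its row and column leaves {α, β, δ}.
Row 2, column 2: eliminating its row and column leaves {β, γ, δ}.
Row 2, column 3: eliminating its row and column leaves {α, γ}.
Row 2, column 4: eliminating its row and column leaves {γ, δ}.
Row 4, column 1: eliminating its row and column leaves {β, δ}.
Row 4, column 2: eliminating its row and column leaves {β, γ, δ}.
Row 4, column 3: eliminating its row and column leaves {γ, ε}.
Row 4, column 4: eliminating its row and column leaves {γ, δ, ε}.
Row 5, column 5: eliminating its row and column leaves {γ}.
Enumerating the assignments across these blanks that avoid any row or column repeat gives 6 completions.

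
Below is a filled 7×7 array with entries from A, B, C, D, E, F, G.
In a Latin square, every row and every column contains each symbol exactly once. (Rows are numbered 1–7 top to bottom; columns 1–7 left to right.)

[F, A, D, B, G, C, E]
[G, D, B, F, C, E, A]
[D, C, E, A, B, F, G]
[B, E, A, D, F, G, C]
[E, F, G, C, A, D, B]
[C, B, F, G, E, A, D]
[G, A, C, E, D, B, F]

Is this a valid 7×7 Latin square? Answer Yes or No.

Every row is a permutation, but column 1 contains G twice (at rows 2 and 7).

No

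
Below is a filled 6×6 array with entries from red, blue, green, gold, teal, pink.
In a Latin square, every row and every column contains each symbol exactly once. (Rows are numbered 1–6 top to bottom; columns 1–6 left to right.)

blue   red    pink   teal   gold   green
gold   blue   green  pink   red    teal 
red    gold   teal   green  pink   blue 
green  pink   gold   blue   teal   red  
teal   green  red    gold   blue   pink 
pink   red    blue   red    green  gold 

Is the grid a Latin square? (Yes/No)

No

Row 6 contains red twice (at columns 2 and 4), so it is not a permutation.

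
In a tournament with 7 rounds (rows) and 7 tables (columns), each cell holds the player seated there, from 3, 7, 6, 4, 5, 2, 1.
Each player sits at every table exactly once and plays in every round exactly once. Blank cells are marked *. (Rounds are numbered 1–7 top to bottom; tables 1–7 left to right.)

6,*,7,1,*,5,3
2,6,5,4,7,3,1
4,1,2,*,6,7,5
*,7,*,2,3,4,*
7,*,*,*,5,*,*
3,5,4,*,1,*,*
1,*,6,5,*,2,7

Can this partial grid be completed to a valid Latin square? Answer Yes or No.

No round or table among the givens repeats a symbol, and propagating forced cells runs into no contradiction.
One valid completion exists (for instance, 6 4 7 1 2 5 3 / 2 6 5 4 7 3 1 / 4 1 2 3 6 7 5 / 5 7 1 2 3 4 6 / 7 2 3 6 5 1 4 / 3 5 4 7 1 6 2 / 1 3 6 5 4 2 7).

Yes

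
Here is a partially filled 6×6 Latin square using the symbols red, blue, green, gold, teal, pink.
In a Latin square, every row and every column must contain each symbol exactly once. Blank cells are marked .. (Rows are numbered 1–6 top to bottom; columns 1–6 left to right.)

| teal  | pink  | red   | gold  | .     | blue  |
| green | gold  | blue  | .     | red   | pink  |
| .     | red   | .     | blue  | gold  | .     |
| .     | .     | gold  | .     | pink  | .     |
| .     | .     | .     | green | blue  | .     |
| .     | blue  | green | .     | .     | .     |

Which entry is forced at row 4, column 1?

Row 1, column 5: row 1 has {red, blue, gold, teal, pink} and column 5 has {red, blue, gold, pink}, leaving only green.
Row 2, column 4: row 2 has {red, blue, green, gold, pink} and column 4 has {blue, green, gold}, leaving only teal.
Row 3, column 1: row 3 has {red, blue, gold} and column 1 has {green, teal}, leaving only pink.
Row 3, column 3: row 3 has {red, blue, gold, pink} and column 3 has {red, blue, green, gold}, leaving only teal.
Row 3, column 6: row 3 has {red, blue, gold, teal, pink} and column 6 has {blue, pink}, leaving only green.
Row 4, column 4: row 4 has {gold, pink} and column 4 has {blue, green, gold, teal}, leaving only red.
Row 4 already has {red, gold, pink} and column 1 already has {green, teal, pink}, so row 4, column 1 must be blue.

blue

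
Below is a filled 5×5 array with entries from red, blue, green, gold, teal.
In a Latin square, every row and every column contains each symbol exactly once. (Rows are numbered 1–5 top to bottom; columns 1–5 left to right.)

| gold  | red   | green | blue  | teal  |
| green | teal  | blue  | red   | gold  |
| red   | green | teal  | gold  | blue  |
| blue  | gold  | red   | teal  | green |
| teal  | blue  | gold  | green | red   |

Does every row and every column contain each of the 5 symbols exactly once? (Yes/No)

Each row is a permutation of the 5 symbols, and so is each column.

Yes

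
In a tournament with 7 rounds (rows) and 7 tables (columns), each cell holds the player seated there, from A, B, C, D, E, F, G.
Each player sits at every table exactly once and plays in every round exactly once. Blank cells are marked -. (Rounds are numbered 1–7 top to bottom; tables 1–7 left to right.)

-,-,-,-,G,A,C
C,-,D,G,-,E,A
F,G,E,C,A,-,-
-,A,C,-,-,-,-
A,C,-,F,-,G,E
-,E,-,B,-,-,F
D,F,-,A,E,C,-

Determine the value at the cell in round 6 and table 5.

Round 2, table 2: round 2 has {A, C, D, E, G} and table 2 has {A, C, E, F, G}, leaving only B.
Round 1, table 2: round 1 has {A, C, G} and table 2 has {A, B, C, E, F, G}, leaving only D.
Round 1, table 4: round 1 has {A, C, D, G} and table 4 has {A, B, C, F, G}, leaving only E.
Round 1, table 1: round 1 has {A, C, D, E, G} and table 1 has {A, C, D, F}, leaving only B.
Round 1, table 3: round 1 has {A, B, C, D, E, G} and table 3 has {C, D, E}, leaving only F.
Round 2, table 5: round 2 has {A, B, C, D, E, G} and table 5 has {A, E, G}, leaving only F.
Round 4, table 4: round 4 has {A, C} and table 4 has {A, B, C, E, F, G}, leaving only D.
Round 4, table 5: round 4 has {A, C, D} and table 5 has {A, E, F, G}, leaving only B.
Round 4, table 6: round 4 has {A, B, C, D} and table 6 has {A, C, E, G}, leaving only F.
Round 4, table 7: round 4 has {A, B, C, D, F} and table 7 has {A, C, E, F}, leaving only G.
Round 4, table 1: round 4 has {A, B, C, D, F, G} and table 1 has {A, B, C, D, F}, leaving only E.
Round 5, table 3: round 5 has {A, C, E, F, G} and table 3 has {C, D, E, F}, leaving only B.
Round 5, table 5: round 5 has {A, B, C, E, F, G} and table 5 has {A, B, E, F, G}, leaving only D.
Round 6 already has {B, E, F} and table 5 already has {A, B, D, E, F, G}, so round 6, table 5 must be C.

C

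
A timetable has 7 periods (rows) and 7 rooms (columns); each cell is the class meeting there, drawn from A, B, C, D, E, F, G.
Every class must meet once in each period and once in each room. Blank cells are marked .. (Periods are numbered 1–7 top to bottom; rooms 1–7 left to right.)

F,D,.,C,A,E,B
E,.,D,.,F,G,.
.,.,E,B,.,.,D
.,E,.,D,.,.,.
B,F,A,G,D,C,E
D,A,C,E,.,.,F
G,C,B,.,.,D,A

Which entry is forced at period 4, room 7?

Period 1, room 3: period 1 has {A, B, C, D, E, F} and room 3 has {A, B, C, D, E}, leaving only G.
Period 2, room 2: period 2 has {D, E, F, G} and room 2 has {A, C, D, E, F}, leaving only B.
Period 2, room 4: period 2 has {B, D, E, F, G} and room 4 has {B, C, D, E, G}, leaving only A.
Period 2, room 7: period 2 has {A, B, D, E, F, G} and room 7 has {A, B, D, E, F}, leaving only C.
Period 4 already has {D, E} and room 7 already has {A, B, C, D, E, F}, so period 4, room 7 must be G.

G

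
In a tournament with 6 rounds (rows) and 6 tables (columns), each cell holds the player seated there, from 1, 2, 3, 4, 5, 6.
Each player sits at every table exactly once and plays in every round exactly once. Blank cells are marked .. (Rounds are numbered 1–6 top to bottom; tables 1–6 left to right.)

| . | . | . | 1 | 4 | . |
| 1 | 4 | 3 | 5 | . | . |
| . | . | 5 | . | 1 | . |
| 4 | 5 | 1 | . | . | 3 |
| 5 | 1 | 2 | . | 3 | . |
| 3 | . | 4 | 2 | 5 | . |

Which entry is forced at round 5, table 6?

Round 1, table 3: round 1 has {1, 4} and table 3 has {1, 2, 3, 4, 5}, leaving only 6.
Round 1, table 1: round 1 has {1, 4, 6} and table 1 has {1, 3, 4, 5}, leaving only 2.
Round 1, table 2: round 1 has {1, 2, 4, 6} and table 2 has {1, 4, 5}, leaving only 3.
Round 1, table 6: round 1 has {1, 2, 3, 4, 6} and table 6 has {3}, leaving only 5.
Round 3, table 1: round 3 has {1, 5} and table 1 has {1, 2, 3, 4, 5}, leaving only 6.
Round 3, table 2: round 3 has {1, 5, 6} and table 2 has {1, 3, 4, 5}, leaving only 2.
Round 3, table 6: round 3 has {1, 2, 5, 6} and table 6 has {3, 5}, leaving only 4.
Round 5 already has {1, 2, 3, 5} and table 6 already has {3, 4, 5}, so round 5, table 6 must be 6.

6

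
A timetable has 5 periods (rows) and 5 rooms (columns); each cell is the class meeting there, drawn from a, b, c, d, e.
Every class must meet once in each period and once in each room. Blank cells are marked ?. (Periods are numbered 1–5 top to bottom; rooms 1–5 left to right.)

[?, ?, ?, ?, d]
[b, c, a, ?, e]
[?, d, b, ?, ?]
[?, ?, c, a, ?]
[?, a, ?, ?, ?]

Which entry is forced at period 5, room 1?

Period 1, room 3: period 1 has {d} and room 3 has {a, b, c}, leaving only e.
Period 1, room 2: period 1 has {d, e} and room 2 has {a, c, d}, leaving only b.
Period 1, room 4: period 1 has {b, d, e} and room 4 has {a}, leaving only c.
Period 1, room 1: period 1 has {b, c, d, e} and room 1 has {b}, leaving only a.
Period 2, room 4: period 2 has {a, b, c, e} and room 4 has {a, c}, leaving only d.
Period 3, room 4: period 3 has {b, d} and room 4 has {a, c, d}, leaving only e.
Period 3, room 1: period 3 has {b, d, e} and room 1 has {a, b}, leaving only c.
Period 3, room 5: period 3 has {b, c, d, e} and room 5 has {d, e}, leaving only a.
Period 4, room 2: period 4 has {a, c} and room 2 has {a, b, c, d}, leaving only e.
Period 4, room 1: period 4 has {a, c, e} and room 1 has {a, b, c}, leaving only d.
Period 5 already has {a} and room 1 already has {a, b, c, d}, so period 5, room 1 must be e.

e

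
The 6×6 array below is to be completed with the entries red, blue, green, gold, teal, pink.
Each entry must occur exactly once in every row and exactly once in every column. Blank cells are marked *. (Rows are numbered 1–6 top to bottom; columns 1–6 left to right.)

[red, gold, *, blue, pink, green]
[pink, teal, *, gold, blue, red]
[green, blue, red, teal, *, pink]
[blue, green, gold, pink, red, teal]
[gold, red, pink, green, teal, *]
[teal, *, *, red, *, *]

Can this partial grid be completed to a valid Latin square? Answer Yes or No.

Yes

No row or column among the givens repeats a symbol, and propagating forced cells runs into no contradiction.
One valid completion exists (for instance, red gold teal blue pink green / pink teal green gold blue red / green blue red teal gold pink / blue green gold pink red teal / gold red pink green teal blue / teal pink blue red green gold).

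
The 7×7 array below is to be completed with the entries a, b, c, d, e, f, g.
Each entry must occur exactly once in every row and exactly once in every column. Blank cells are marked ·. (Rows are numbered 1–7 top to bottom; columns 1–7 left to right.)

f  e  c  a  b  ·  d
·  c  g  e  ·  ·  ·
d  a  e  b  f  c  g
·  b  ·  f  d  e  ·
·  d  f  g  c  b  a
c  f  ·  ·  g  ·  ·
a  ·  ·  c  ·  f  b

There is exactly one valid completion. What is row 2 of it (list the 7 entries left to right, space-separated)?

Row 2, column 1: row 2 has {c, e, g} and column 1 has {a, c, d, f}, leaving only b.
Row 2, column 5: row 2 has {b, c, e, g} and column 5 has {b, c, d, f, g}, leaving only a.
Row 2, column 6: row 2 has {a, b, c, e, g} and column 6 has {b, c, e, f}, leaving only d.
Row 2, column 7: row 2 has {a, b, c, d, e, g} and column 7 has {a, b, d, g}, leaving only f.
So row 2 reads: b c g e a d f.

b c g e a d f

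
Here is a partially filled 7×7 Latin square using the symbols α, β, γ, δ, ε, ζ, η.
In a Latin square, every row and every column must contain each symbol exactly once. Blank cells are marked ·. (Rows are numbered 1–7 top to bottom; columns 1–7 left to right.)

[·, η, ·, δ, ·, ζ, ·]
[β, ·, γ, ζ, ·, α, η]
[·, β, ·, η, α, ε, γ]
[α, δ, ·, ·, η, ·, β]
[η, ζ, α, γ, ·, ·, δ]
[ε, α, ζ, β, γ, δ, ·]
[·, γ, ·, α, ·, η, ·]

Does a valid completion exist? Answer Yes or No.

Row 6, column 7: row 6 together with column 7 already contain {α, β, γ, δ, ε, ζ, η} — every symbol — so nothing can go there. The grid has no valid completion.

No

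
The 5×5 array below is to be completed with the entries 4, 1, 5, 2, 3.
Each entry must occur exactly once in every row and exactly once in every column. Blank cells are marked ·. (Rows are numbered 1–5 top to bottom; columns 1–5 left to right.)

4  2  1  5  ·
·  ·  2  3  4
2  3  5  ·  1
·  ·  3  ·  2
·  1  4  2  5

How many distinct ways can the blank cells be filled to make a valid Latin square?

Row 1, column 5: eliminating its row and column leaves {3}.
Row 2, column 1: eliminating its row and column leaves {1, 5}.
Row 2, column 2: eliminating its row and column leaves {5}.
Row 3, column 4: eliminating its row and column leaves {4}.
Row 4, column 1: eliminating its row and column leaves {1, 5}.
Row 4, column 2: eliminating its row and column leaves {4, 5}.
Row 4, column 4: eliminating its row and column leaves {4, 1}.
Row 5, column 1: eliminating its row and column leaves {3}.
Only one assignment across all blanks avoids any row or column repeat, giving 1 completion.

1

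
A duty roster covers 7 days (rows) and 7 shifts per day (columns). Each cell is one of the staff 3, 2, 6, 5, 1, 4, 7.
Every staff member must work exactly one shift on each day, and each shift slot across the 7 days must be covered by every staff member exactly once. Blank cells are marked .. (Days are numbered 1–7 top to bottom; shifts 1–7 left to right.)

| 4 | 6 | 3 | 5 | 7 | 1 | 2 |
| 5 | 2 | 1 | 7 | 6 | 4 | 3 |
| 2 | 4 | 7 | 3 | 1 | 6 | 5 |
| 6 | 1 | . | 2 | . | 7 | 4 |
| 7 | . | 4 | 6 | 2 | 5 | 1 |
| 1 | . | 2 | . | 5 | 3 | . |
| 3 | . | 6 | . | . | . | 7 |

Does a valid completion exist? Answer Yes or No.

No day or shift among the givens repeats a symbol, and propagating forced cells runs into no contradiction.
One valid completion exists (for instance, 4 6 3 5 7 1 2 / 5 2 1 7 6 4 3 / 2 4 7 3 1 6 5 / 6 1 5 2 3 7 4 / 7 3 4 6 2 5 1 / 1 7 2 4 5 3 6 / 3 5 6 1 4 2 7).

Yes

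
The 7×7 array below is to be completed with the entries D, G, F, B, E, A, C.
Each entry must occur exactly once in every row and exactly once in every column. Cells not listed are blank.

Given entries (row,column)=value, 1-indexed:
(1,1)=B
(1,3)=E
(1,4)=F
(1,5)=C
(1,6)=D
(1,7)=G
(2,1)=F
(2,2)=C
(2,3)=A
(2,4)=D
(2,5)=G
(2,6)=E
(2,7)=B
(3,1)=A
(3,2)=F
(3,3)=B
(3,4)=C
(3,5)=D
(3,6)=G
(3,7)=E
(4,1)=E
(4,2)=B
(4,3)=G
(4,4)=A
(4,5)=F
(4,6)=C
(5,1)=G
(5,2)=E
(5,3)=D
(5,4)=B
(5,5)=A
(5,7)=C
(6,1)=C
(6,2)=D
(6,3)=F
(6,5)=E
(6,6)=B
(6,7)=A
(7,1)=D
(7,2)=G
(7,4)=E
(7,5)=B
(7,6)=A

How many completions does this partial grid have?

1

Row 1, column 2: eliminating its row and column leaves {A}.
Row 4, column 7: eliminating its row and column leaves {D}.
Row 5, column 6: eliminating its row and column leaves {F}.
Row 6, column 4: eliminating its row and column leaves {G}.
Row 7, column 3: eliminating its row and column leaves {C}.
Row 7, column 7: eliminating its row and column leaves {F}.
Only one assignment across all blanks avoids any row or column repeat, giving 1 completion.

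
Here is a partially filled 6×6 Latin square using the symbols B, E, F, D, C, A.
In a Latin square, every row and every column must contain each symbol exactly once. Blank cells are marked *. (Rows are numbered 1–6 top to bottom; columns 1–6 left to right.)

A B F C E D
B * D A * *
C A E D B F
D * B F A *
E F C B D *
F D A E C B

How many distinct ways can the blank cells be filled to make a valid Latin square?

2

Row 2, column 2: eliminating its row and column leaves {E, C}.
Row 2, column 5: eliminating its row and column leaves {F}.
Row 2, column 6: eliminating its row and column leaves {E, C}.
Row 4, column 2: eliminating its row and column leaves {E, C}.
Row 4, column 6: eliminating its row and column leaves {E, C}.
Row 5, column 6: eliminating its row and column leaves {A}.
Enumerating the assignments across these blanks that avoid any row or column repeat gives 2 completions.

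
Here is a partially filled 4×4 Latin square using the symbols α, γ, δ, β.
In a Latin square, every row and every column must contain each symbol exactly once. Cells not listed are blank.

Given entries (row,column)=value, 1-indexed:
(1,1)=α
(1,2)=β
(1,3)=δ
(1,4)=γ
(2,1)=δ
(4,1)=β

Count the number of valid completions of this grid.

Row 2, column 2: eliminating its row and column leaves {α, γ}.
Row 2, column 3: eliminating its row and column leaves {α, γ, β}.
Row 2, column 4: eliminating its row and column leaves {α, β}.
Row 3, column 1: eliminating its row and column leaves {γ}.
Row 3, column 2: eliminating its row and column leaves {α, γ, δ}.
Row 3, column 3: eliminating its row and column leaves {α, γ, β}.
Row 3, column 4: eliminating its row and column leaves {α, δ, β}.
Row 4, column 2: eliminating its row and column leaves {α, γ, δ}.
Row 4, column 3: eliminating its row and column leaves {α, γ}.
Row 4, column 4: eliminating its row and column leaves {α, δ}.
Enumerating the assignments across these blanks that avoid any row or column repeat gives 4 completions.

4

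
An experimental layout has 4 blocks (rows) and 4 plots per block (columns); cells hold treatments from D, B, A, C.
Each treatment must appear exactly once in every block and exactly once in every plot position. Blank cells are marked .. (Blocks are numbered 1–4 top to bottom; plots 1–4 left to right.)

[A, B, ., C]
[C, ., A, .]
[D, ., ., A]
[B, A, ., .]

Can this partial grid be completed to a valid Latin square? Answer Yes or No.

Yes

No block or plot among the givens repeats a symbol, and propagating forced cells runs into no contradiction.
One valid completion exists (for instance, A B D C / C D A B / D C B A / B A C D).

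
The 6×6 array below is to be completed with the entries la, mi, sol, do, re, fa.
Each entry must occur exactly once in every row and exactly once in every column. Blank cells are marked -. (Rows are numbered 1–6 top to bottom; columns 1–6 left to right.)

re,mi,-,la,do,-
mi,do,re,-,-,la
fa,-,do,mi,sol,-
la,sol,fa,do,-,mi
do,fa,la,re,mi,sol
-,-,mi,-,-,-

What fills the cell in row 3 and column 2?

la

Row 1, column 3: row 1 has {la, mi, do, re} and column 3 has {la, mi, do, re, fa}, leaving only sol.
Row 1, column 6: row 1 has {la, mi, sol, do, re} and column 6 has {la, mi, sol}, leaving only fa.
Row 2, column 5: row 2 has {la, mi, do, re} and column 5 has {mi, sol, do}, leaving only fa.
Row 2, column 4: row 2 has {la, mi, do, re, fa} and column 4 has {la, mi, do, re}, leaving only sol.
Row 3, column 6: row 3 has {mi, sol, do, fa} and column 6 has {la, mi, sol, fa}, leaving only re.
Row 3 already has {mi, sol, do, re, fa} and column 2 already has {mi, sol, do, fa}, so row 3, column 2 must be la.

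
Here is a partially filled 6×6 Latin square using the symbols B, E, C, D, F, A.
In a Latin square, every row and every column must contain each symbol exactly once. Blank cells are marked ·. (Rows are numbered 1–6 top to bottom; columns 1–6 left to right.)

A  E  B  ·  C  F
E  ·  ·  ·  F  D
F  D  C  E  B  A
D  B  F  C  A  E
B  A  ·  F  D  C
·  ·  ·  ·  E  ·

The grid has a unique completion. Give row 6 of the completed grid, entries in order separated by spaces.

Row 6, column 1: row 6 has {E} and column 1 has {B, E, D, F, A}, leaving only C.
Row 6, column 2: row 6 has {E, C} and column 2 has {B, E, D, A}, leaving only F.
Row 6, column 6: row 6 has {E, C, F} and column 6 has {E, C, D, F, A}, leaving only B.
Row 1, column 4: row 1 has {B, E, C, F, A} and column 4 has {E, C, F}, leaving only D.
Row 6, column 4: row 6 has {B, E, C, F} and column 4 has {E, C, D, F}, leaving only A.
Row 6, column 3: row 6 has {B, E, C, F, A} and column 3 has {B, C, F}, leaving only D.
So row 6 reads: C F D A E B.

C F D A E B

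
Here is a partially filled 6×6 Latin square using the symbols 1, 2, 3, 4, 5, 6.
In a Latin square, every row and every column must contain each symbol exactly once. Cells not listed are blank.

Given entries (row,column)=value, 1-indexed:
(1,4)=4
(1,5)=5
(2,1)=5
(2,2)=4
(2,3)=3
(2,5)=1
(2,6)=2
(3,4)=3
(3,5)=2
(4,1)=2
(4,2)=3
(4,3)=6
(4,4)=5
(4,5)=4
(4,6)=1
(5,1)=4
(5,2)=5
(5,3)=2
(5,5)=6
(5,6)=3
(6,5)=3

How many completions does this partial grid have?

Row 1, column 1: eliminating its row and column leaves {1, 3, 6}.
Row 1, column 2: eliminating its row and column leaves {1, 2, 6}.
Row 1, column 3: eliminating its row and column leaves {1}.
Row 1, column 6: eliminating its row and column leaves {6}.
Row 2, column 4: eliminating its row and column leaves {6}.
Row 3, column 1: eliminating its row and column leaves {1, 6}.
Row 3, column 2: eliminating its row and column leaves {1, 6}.
Row 3, column 3: eliminating its row and column leaves {1, 4, 5}.
Row 3, column 6: eliminating its row and column leaves {4, 5, 6}.
Row 5, column 4: eliminating its row and column leaves {1}.
Row 6, column 1: eliminating its row and column leaves {1, 6}.
Row 6, column 2: eliminating its row and column leaves {1, 2, 6}.
Row 6, column 3: eliminating its row and column leaves {1, 4, 5}.
Row 6, column 4: eliminating its row and column leaves {1, 2, 6}.
Row 6, column 6: eliminating its row and column leaves {4, 5, 6}.
Enumerating the assignments across these blanks that avoid any row or column repeat gives 4 completions.

4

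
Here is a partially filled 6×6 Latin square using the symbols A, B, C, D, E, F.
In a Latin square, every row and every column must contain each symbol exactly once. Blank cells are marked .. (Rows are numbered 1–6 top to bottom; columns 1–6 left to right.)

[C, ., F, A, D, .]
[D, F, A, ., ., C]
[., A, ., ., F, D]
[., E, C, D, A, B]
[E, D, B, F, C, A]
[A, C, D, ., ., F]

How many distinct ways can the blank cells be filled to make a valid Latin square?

2

Row 1, column 2: eliminating its row and column leaves {B}.
Row 1, column 6: eliminating its row and column leaves {E}.
Row 2, column 4: eliminating its row and column leaves {B, E}.
Row 2, column 5: eliminating its row and column leaves {B, E}.
Row 3, column 1: eliminating its row and column leaves {B}.
Row 3, column 3: eliminating its row and column leaves {E}.
Row 3, column 4: eliminating its row and column leaves {B, C, E}.
Row 4, column 1: eliminating its row and column leaves {F}.
Row 6, column 4: eliminating its row and column leaves {B, E}.
Row 6, column 5: eliminating its row and column leaves {B, E}.
Enumerating the assignments across these blanks that avoid any row or column repeat gives 2 completions.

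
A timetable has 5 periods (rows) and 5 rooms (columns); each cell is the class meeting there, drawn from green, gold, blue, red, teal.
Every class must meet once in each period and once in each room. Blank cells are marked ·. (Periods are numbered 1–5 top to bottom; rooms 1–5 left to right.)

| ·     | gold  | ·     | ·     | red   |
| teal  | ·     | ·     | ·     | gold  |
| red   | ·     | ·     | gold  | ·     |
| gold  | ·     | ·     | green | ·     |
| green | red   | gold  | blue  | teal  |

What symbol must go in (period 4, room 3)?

Period 1, room 1: period 1 has {gold, red} and room 1 has {green, gold, red, teal}, leaving only blue.
Period 1, room 4: period 1 has {gold, blue, red} and room 4 has {green, gold, blue}, leaving only teal.
Period 1, room 3: period 1 has {gold, blue, red, teal} and room 3 has {gold}, leaving only green.
Period 2, room 4: period 2 has {gold, teal} and room 4 has {green, gold, blue, teal}, leaving only red.
Period 2, room 3: period 2 has {gold, red, teal} and room 3 has {green, gold}, leaving only blue.
Period 2, room 2: period 2 has {gold, blue, red, teal} and room 2 has {gold, red}, leaving only green.
Period 3, room 3: period 3 has {gold, red} and room 3 has {green, gold, blue}, leaving only teal.
Period 4 already has {green, gold} and room 3 already has {green, gold, blue, teal}, so period 4, room 3 must be red.

red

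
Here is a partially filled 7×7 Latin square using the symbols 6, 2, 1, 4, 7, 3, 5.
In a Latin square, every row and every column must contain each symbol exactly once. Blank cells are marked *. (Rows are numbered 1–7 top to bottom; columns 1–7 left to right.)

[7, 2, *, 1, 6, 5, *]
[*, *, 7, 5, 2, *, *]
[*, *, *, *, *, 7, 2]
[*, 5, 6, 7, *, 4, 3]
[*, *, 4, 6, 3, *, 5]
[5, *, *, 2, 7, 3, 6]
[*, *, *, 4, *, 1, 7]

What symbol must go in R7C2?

6

Row 1, column 3: row 1 has {6, 2, 1, 7, 5} and column 3 has {6, 4, 7}, leaving only 3.
Row 1, column 7: row 1 has {6, 2, 1, 7, 3, 5} and column 7 has {6, 2, 7, 3, 5}, leaving only 4.
Row 2, column 6: row 2 has {2, 7, 5} and column 6 has {1, 4, 7, 3, 5}, leaving only 6.
Row 2, column 7: row 2 has {6, 2, 7, 5} and column 7 has {6, 2, 4, 7, 3, 5}, leaving only 1.
Row 3, column 4: row 3 has {2, 7} and column 4 has {6, 2, 1, 4, 7, 5}, leaving only 3.
Row 4, column 5: row 4 has {6, 4, 7, 3, 5} and column 5 has {6, 2, 7, 3}, leaving only 1.
Row 4, column 1: row 4 has {6, 1, 4, 7, 3, 5} and column 1 has {7, 5}, leaving only 2.
Row 5, column 1: row 5 has {6, 4, 3, 5} and column 1 has {2, 7, 5}, leaving only 1.
Row 5, column 2: row 5 has {6, 1, 4, 3, 5} and column 2 has {2, 5}, leaving only 7.
Row 5, column 6: row 5 has {6, 1, 4, 7, 3, 5} and column 6 has {6, 1, 4, 7, 3, 5}, leaving only 2.
Row 6, column 3: row 6 has {6, 2, 7, 3, 5} and column 3 has {6, 4, 7, 3}, leaving only 1.
Row 3, column 3: row 3 has {2, 7, 3} and column 3 has {6, 1, 4, 7, 3}, leaving only 5.
Row 3, column 5: row 3 has {2, 7, 3, 5} and column 5 has {6, 2, 1, 7, 3}, leaving only 4.
Row 3, column 1: row 3 has {2, 4, 7, 3, 5} and column 1 has {2, 1, 7, 5}, leaving only 6.
Row 3, column 2: row 3 has {6, 2, 4, 7, 3, 5} and column 2 has {2, 7, 5}, leaving only 1.
Row 6, column 2: row 6 has {6, 2, 1, 7, 3, 5} and column 2 has {2, 1, 7, 5}, leaving only 4.
Row 2, column 2: row 2 has {6, 2, 1, 7, 5} and column 2 has {2, 1, 4, 7, 5}, leaving only 3.
Row 7 already has {1, 4, 7} and column 2 already has {2, 1, 4, 7, 3, 5}, so row 7, column 2 must be 6.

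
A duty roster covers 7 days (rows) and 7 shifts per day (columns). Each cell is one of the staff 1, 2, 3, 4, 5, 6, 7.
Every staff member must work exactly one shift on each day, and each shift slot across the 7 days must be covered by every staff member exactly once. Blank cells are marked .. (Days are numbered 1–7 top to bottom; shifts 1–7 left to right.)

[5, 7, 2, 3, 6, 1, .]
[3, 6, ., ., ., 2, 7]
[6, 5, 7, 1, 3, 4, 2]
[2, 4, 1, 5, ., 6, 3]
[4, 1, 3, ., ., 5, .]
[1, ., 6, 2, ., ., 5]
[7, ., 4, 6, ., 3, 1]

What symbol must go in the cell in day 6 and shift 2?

3

Day 6 already has {1, 2, 5, 6} and shift 2 already has {1, 4, 5, 6, 7}, so day 6, shift 2 must be 3.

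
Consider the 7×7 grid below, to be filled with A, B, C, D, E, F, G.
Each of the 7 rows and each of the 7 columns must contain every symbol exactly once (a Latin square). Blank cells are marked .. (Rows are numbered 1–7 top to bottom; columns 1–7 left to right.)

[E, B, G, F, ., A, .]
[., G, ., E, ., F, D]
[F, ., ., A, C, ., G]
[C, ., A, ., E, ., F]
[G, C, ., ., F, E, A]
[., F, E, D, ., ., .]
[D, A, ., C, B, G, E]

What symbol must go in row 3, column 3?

B

Row 1, column 5: row 1 has {A, B, E, F, G} and column 5 has {B, C, E, F}, leaving only D.
Row 1, column 7: row 1 has {A, B, D, E, F, G} and column 7 has {A, D, E, F, G}, leaving only C.
Row 2, column 5: row 2 has {D, E, F, G} and column 5 has {B, C, D, E, F}, leaving only A.
Row 2, column 1: row 2 has {A, D, E, F, G} and column 1 has {C, D, E, F, G}, leaving only B.
Row 2, column 3: row 2 has {A, B, D, E, F, G} and column 3 has {A, E, G}, leaving only C.
Row 4, column 2: row 4 has {A, C, E, F} and column 2 has {A, B, C, F, G}, leaving only D.
Row 3, column 2: row 3 has {A, C, F, G} and column 2 has {A, B, C, D, F, G}, leaving only E.
Row 4, column 6: row 4 has {A, C, D, E, F} and column 6 has {A, E, F, G}, leaving only B.
Row 3, column 6: row 3 has {A, C, E, F, G} and column 6 has {A, B, E, F, G}, leaving only D.
Row 3 already has {A, C, D, E, F, G} and column 3 already has {A, C, E, G}, so row 3, column 3 must be B.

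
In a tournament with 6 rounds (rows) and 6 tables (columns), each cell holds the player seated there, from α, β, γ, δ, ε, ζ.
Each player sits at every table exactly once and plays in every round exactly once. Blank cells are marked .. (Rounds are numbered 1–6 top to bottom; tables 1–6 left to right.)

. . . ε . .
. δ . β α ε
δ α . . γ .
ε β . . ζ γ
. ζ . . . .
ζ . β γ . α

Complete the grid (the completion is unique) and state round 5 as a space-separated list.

Round 1, table 2: round 1 has {ε} and table 2 has {α, β, δ, ζ}, leaving only γ.
Round 2, table 1: round 2 has {α, β, δ, ε} and table 1 has {δ, ε, ζ}, leaving only γ.
Round 2, table 3: round 2 has {α, β, γ, δ, ε} and table 3 has {β}, leaving only ζ.
Round 3, table 3: round 3 has {α, γ, δ} and table 3 has {β, ζ}, leaving only ε.
Round 3, table 4: round 3 has {α, γ, δ, ε} and table 4 has {β, γ, ε}, leaving only ζ.
Round 3, table 6: round 3 has {α, γ, δ, ε, ζ} and table 6 has {α, γ, ε}, leaving only β.
Round 5, table 6: round 5 has {ζ} and table 6 has {α, β, γ, ε}, leaving only δ.
Round 5, table 4: round 5 has {δ, ζ} and table 4 has {β, γ, ε, ζ}, leaving only α.
Round 5, table 1: round 5 has {α, δ, ζ} and table 1 has {γ, δ, ε, ζ}, leaving only β.
Round 5, table 3: round 5 has {α, β, δ, ζ} and table 3 has {β, ε, ζ}, leaving only γ.
Round 5, table 5: round 5 has {α, β, γ, δ, ζ} and table 5 has {α, γ, ζ}, leaving only ε.
So round 5 reads: β ζ γ α ε δ.

β ζ γ α ε δ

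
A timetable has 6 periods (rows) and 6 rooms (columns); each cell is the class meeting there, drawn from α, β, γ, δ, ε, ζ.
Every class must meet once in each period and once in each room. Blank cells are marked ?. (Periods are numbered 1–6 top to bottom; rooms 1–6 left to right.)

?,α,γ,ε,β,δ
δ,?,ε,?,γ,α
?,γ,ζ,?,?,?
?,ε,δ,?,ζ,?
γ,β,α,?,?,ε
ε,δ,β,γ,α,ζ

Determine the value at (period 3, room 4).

Period 1, room 1: period 1 has {α, β, γ, δ, ε} and room 1 has {γ, δ, ε}, leaving only ζ.
Period 2, room 2: period 2 has {α, γ, δ, ε} and room 2 has {α, β, γ, δ, ε}, leaving only ζ.
Period 2, room 4: period 2 has {α, γ, δ, ε, ζ} and room 4 has {γ, ε}, leaving only β.
Period 3, room 6: period 3 has {γ, ζ} and room 6 has {α, δ, ε, ζ}, leaving only β.
Period 3, room 1: period 3 has {β, γ, ζ} and room 1 has {γ, δ, ε, ζ}, leaving only α.
Period 3 already has {α, β, γ, ζ} and room 4 already has {β, γ, ε}, so period 3, room 4 must be δ.

δ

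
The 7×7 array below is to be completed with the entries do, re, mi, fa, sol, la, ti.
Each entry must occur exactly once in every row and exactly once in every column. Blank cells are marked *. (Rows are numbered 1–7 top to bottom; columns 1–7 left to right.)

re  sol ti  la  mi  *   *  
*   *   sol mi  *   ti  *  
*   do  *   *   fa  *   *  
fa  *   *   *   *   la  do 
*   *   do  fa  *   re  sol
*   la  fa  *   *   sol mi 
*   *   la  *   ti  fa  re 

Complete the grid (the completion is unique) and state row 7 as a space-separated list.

Row 7, column 2: row 7 has {re, fa, la, ti} and column 2 has {do, sol, la}, leaving only mi.
Row 1, column 6: row 1 has {re, mi, sol, la, ti} and column 6 has {re, fa, sol, la, ti}, leaving only do.
Row 1, column 7: row 1 has {do, re, mi, sol, la, ti} and column 7 has {do, re, mi, sol}, leaving only fa.
Row 2, column 7: row 2 has {mi, sol, ti} and column 7 has {do, re, mi, fa, sol}, leaving only la.
Row 2, column 1: row 2 has {mi, sol, la, ti} and column 1 has {re, fa}, leaving only do.
Row 7, column 1: row 7 has {re, mi, fa, la, ti} and column 1 has {do, re, fa}, leaving only sol.
Row 7, column 4: row 7 has {re, mi, fa, sol, la, ti} and column 4 has {mi, fa, la}, leaving only do.
So row 7 reads: sol mi la do ti fa re.

sol mi la do ti fa re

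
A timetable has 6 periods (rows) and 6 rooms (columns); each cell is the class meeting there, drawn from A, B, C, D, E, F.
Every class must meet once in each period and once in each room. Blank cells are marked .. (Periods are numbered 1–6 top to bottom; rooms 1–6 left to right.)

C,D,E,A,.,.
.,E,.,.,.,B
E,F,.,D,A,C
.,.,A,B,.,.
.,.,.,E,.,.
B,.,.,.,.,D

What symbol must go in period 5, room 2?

B

Period 1, room 6: period 1 has {A, C, D, E} and room 6 has {B, C, D}, leaving only F.
Period 1, room 5: period 1 has {A, C, D, E, F} and room 5 has {A}, leaving only B.
Period 3, room 3: period 3 has {A, C, D, E, F} and room 3 has {A, E}, leaving only B.
Period 4, room 2: period 4 has {A, B} and room 2 has {D, E, F}, leaving only C.
Period 4, room 6: period 4 has {A, B, C} and room 6 has {B, C, D, F}, leaving only E.
Period 5, room 6: period 5 has {E} and room 6 has {B, C, D, E, F}, leaving only A.
Period 5 already has {A, E} and room 2 already has {C, D, E, F}, so period 5, room 2 must be B.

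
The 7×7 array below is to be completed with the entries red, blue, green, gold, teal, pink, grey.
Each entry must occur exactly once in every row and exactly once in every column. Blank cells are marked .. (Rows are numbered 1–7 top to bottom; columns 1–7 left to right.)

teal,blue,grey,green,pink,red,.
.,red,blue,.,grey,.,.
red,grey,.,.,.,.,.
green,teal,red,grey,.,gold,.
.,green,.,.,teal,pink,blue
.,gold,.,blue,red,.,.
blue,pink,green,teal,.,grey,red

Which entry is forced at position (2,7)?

Row 1, column 7: row 1 has {red, blue, green, teal, pink, grey} and column 7 has {red, blue}, leaving only gold.
Row 4, column 5: row 4 has {red, green, gold, teal, grey} and column 5 has {red, teal, pink, grey}, leaving only blue.
Row 4, column 7: row 4 has {red, blue, green, gold, teal, grey} and column 7 has {red, blue, gold}, leaving only pink.
Row 5, column 3: row 5 has {blue, green, teal, pink} and column 3 has {red, blue, green, grey}, leaving only gold.
Row 5, column 1: row 5 has {blue, green, gold, teal, pink} and column 1 has {red, blue, green, teal}, leaving only grey.
Row 5, column 4: row 5 has {blue, green, gold, teal, pink, grey} and column 4 has {blue, green, teal, grey}, leaving only red.
Row 6, column 1: row 6 has {red, blue, gold} and column 1 has {red, blue, green, teal, grey}, leaving only pink.
Row 2, column 1: row 2 has {red, blue, grey} and column 1 has {red, blue, green, teal, pink, grey}, leaving only gold.
Row 2, column 4: row 2 has {red, blue, gold, grey} and column 4 has {red, blue, green, teal, grey}, leaving only pink.
Row 3, column 4: row 3 has {red, grey} and column 4 has {red, blue, green, teal, pink, grey}, leaving only gold.
Row 3, column 5: row 3 has {red, gold, grey} and column 5 has {red, blue, teal, pink, grey}, leaving only green.
Row 3, column 7: row 3 has {red, green, gold, grey} and column 7 has {red, blue, gold, pink}, leaving only teal.
Row 2 already has {red, blue, gold, pink, grey} and column 7 already has {red, blue, gold, teal, pink}, so row 2, column 7 must be green.

green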